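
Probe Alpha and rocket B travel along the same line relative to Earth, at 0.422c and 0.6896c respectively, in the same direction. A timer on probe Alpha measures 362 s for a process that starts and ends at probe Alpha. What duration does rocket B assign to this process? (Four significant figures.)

390.9 s

The velocity of probe Alpha relative to rocket B is (0.422 − 0.6896)c / (1 − 0.422×0.6896) = −0.37744c; relative speed 0.37744c.
At |u| = 0.37744c, γ = (1 − 0.142461)^(−1/2) = 1.0799.
Probe Alpha's interval is proper; time dilation gives Δt_B = γΔτ = 1.0799 × 362 s = 390.9 s.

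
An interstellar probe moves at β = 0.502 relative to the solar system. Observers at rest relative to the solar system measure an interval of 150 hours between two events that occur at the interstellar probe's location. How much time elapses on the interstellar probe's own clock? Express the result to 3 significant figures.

Lorentz factor: γ = (1 − 0.252004)^(−1/2) = 1.1562.
The moving clock records proper time: Δτ = Δt/γ = 150/1.1562 = 130 hours.

130 hours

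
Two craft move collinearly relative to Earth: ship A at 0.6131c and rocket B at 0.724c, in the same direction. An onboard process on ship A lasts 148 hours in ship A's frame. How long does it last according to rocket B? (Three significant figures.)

151 hours

Transform ship A's velocity into rocket B's frame: (0.6131 − 0.724)/(1 − 0.6131·0.724) = −0.1109/0.5561156, so the relative speed is 0.19942c.
At |u| = 0.19942c, γ = (1 − 0.0397683)^(−1/2) = 1.0205.
The clock on ship A records proper time, so rocket B measures Δt = γΔτ = 1.0205 × 148 = 151 hours.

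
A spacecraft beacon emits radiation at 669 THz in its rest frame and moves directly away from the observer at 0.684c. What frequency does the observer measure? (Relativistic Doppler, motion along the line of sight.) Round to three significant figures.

290 THz

Relativistic Doppler (source moving away): f_obs = f_src · √((1−β)/(1+β)).
With β = 0.684: factor = √(0.316/1.684) = 0.43318.
f_obs = 669 × 0.43318 = 290 THz.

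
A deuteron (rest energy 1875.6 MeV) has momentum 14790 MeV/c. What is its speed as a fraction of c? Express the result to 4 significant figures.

0.9921c

pc/(mc²) = 14790/1875.6 = 7.8855 = βγ = β/√(1−β²).
So β² = x²/(1 + x²) with x = 7.8855: x² = 62.1811, β² = 62.1811/63.1811 = 0.984172, β = 0.9921.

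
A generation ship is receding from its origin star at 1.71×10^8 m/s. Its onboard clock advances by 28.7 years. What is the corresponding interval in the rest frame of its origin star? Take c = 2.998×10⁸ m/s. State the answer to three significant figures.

34.9 years

β = v/c = (1.71×10^8 m/s)/(2.998×10⁸ m/s) = 0.57038.
γ = 1/√(1 − β²) = 1/√(1 − 0.3253333444) = 1/√0.6746666556 = 1/0.821381 = 1.2175.
The onboard clock measures proper time, so the interval in the rest frame of its origin star is dilated: Δt = γ·Δτ = 1.2175 × 28.7 years = 34.9 years.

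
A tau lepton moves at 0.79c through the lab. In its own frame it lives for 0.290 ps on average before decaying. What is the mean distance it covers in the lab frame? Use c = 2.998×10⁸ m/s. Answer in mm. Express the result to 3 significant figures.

γ = 1/√(1 − β²) = 1/√(1 − 0.6241) = 1/√0.3759 = 1/0.613107 = 1.631.
Lab-frame lifetime: Δt = γτ = 1.631 × 0.290 ps = 0.47299 ps.
Distance: d = vΔt = 0.79 × 2.998×10⁸ m/s × 4.7299×10^-13 s = 1.12×10^-4 m = 0.112 mm.

0.112 mm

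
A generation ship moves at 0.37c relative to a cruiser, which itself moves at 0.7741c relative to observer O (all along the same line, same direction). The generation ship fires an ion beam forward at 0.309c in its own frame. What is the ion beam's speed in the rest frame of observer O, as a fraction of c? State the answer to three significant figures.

Apply u = (u'+v)/(1+u'v) twice. Ion beam in the cruiser frame: (0.309+0.37)/(1+0.309·0.37) = 0.679/1.11433 = 0.60933c.
That velocity, transformed to the rest frame of observer O: (0.60933+0.7741)/(1+0.60933·0.7741) = 1.38343/1.471682353 = 0.94003c.

0.940c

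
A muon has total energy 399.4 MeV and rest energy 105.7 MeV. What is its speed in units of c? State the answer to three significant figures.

0.964c

Total energy E = γmc² gives γ = 399.4/105.7 = 3.7786.
Hence β = √(1 − 1/γ²) = √(1 − 0.0700387) = √0.9299613 = 0.964.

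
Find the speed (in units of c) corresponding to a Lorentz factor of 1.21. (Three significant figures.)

0.563c

β = √(1 − 1/γ²) = √(1 − 1/1.4641) = √0.316987 = 0.563.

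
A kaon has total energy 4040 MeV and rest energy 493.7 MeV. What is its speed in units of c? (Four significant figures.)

0.9925c

γ = E/(mc²) = 4040/493.7 = 8.1831.
β = √(1 − 1/γ²) = √(1 − 0.0149336) = √0.9850664 = 0.9925.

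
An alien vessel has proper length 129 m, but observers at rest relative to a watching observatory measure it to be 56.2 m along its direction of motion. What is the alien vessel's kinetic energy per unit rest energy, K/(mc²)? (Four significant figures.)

Length contraction gives γ = L₀/L = 129/56.2 = 2.29537.
Since K = (γ−1)mc², K/(mc²) = 2.29537 − 1 = 1.295.

1.295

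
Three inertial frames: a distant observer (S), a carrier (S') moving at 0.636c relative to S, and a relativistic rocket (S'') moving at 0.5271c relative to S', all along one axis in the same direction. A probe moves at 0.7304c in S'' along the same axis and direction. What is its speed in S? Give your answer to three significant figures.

0.979c

Compose velocities in two stages. Stage 1 (into S'): u₁ = (0.7304+0.5271)/(1+0.7304×0.5271) = 0.90795.
Stage 2 (into S): u = (0.90795+0.636)/(1+0.90795×0.636) = 0.97876, so the speed is 0.979c.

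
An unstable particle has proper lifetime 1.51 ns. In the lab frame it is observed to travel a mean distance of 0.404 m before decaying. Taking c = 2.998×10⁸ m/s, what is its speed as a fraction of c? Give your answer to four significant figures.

0.6658c

Lab distance = (lab lifetime)·v = γτ·βc, so βγ = d/(cτ) = 0.4040/(2.998×10⁸ × 1.510×10^-9) = 0.89243.
With βγ = 0.89243: γ² = 1 + (βγ)² = 1.796431, and β = (βγ)/γ = 0.89243/1.34031 = 0.6658.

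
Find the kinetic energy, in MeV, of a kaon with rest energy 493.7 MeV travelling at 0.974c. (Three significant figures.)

1690 MeV

γ = 1/√(1 − β²) = 1/√(1 − 0.948676) = 1/√0.051324 = 4.4141.
Kinetic energy: K = (γ − 1)mc² = (4.4141 − 1) × 493.7 MeV = 3.4141 × 493.7 = 1690 MeV.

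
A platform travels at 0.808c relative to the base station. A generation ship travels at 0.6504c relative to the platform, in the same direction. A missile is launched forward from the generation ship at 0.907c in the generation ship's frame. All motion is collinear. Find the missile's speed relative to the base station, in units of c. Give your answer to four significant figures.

First combine the missile and generation ship (S''→S'): u₁ = (0.907 + 0.6504)/(1 + 0.907×0.6504) = 1.5574/1.5899128 = 0.97955.
Then combine with the platform (S'→S): u = (0.97955 + 0.808)/(1 + 0.97955×0.808) = 1.78755/1.7914764 = 0.99781.

0.9978c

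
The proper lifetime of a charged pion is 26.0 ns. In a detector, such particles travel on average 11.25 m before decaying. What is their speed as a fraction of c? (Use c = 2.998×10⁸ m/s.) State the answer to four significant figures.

Lab distance = (lab lifetime)·v = γτ·βc, so βγ = d/(cτ) = 11.25/(2.998×10⁸ × 2.600×10^-8) = 1.4433.
With βγ = 1.4433: γ² = 1 + (βγ)² = 3.08311, and β = (βγ)/γ = 1.4433/1.75588 = 0.8220.

0.8220c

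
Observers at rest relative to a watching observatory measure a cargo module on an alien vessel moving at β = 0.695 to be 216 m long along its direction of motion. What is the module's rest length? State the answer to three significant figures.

β² = 0.483025, so γ = 1/√0.516975 = 1.3908.
Proper length: L₀ = γ·L = 1.3908 × 216 = 300 m.

300 m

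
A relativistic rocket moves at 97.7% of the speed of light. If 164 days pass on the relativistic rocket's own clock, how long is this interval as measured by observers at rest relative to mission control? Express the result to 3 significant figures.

769 days

Lorentz factor: γ = (1 − 0.954529)^(−1/2) = 4.6896.
Time dilation: Δt = γ·Δτ = 4.6896 × 164 = 769 days.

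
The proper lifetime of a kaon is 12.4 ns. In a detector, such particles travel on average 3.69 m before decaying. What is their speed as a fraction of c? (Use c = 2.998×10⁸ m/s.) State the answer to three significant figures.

Lab distance = (lab lifetime)·v = γτ·βc, so βγ = d/(cτ) = 3.690/(2.998×10⁸ × 1.240×10^-8) = 0.9926.
With βγ = 0.9926: γ² = 1 + (βγ)² = 1.985255, and β = (βγ)/γ = 0.9926/1.40899 = 0.704.

0.704c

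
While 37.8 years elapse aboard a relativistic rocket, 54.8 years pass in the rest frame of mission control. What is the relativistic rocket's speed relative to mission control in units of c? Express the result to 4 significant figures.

0.7240c

γ = Δt/Δτ = 54.8/37.8 = 1.4497.
β = √(1 − 1/γ²) = √(1 − 0.475821) = √0.524179 = 0.7240.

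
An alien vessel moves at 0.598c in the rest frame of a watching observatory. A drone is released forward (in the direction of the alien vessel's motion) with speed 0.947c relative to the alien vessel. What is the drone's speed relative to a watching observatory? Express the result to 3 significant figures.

0.986c

In units of c, u = (u' + v)/(1 + u'v) with u' = 0.947 and v = 0.598.
Numerator: 0.947 + 0.598 = 1.545. Denominator: 1 + (0.947)(0.598) = 1.566306.
u = 1.545/1.566306 = 0.9864, so the speed is 0.986c.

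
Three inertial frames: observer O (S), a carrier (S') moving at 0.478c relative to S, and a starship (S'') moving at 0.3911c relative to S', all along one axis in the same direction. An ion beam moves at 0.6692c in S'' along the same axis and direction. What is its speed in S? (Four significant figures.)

0.9405c

First combine the ion beam and starship (S''→S'): u₁ = (0.6692 + 0.3911)/(1 + 0.6692×0.3911) = 1.0603/1.26172412 = 0.84036.
Then combine with the carrier (S'→S): u = (0.84036 + 0.478)/(1 + 0.84036×0.478) = 1.31836/1.40169208 = 0.94055.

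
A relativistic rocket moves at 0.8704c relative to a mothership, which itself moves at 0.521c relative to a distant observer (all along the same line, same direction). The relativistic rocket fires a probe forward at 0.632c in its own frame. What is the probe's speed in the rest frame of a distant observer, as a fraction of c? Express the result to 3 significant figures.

0.990c

Compose velocities in two stages. Stage 1 (into S'): u₁ = (0.632+0.8704)/(1+0.632×0.8704) = 0.96923.
Stage 2 (into S): u = (0.96923+0.521)/(1+0.96923×0.521) = 0.99021, so the speed is 0.990c.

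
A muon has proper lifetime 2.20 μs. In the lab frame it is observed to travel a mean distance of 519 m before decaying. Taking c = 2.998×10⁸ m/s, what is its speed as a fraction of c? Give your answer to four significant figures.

0.6184c

Let x = d/(cτ) = 519.0 m / (2.998×10⁸ m/s × 2.200×10^-6 s) = 0.78689. Since d = βγcτ, x = βγ = β/√(1−β²).
Solving: β² = x²/(1+x²) = 0.619196/1.619196 = 0.38241, so β = 0.6184.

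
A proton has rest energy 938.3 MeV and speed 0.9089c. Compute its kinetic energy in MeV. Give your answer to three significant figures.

1310 MeV

With β = 0.9089, γ = 1/√(1 − 0.9089²) = 1/√0.17390079 = 2.398.
Kinetic energy: K = (γ − 1)mc² = (2.398 − 1) × 938.3 MeV = 1.398 × 938.3 = 1310 MeV.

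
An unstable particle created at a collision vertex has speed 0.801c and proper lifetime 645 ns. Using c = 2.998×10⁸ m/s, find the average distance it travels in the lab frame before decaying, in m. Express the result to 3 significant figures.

γ = 1/√(1 − β²) = 1/√(1 − 0.641601) = 1/√0.358399 = 1/0.598664 = 1.6704.
Lab-frame lifetime: Δt = γτ = 1.6704 × 645 ns = 1077.4 ns.
Distance: d = vΔt = 0.801 × 2.998×10⁸ m/s × 1.0774×10^-6 s = 259 m.

259 m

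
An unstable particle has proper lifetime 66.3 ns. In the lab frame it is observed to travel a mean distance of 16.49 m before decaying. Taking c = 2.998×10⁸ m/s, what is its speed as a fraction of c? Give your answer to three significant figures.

0.638c

d = βγcτ ⇒ βγ = d/(cτ) = 16.49 m / (19.87674 m) = 0.82961.
β = (βγ)/√(1+(βγ)²) = 0.82961/√1.688253 = 0.638.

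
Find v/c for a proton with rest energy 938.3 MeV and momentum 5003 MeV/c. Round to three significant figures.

0.983

βγ = pc/(mc²) = 5003/938.3 = 5.332.
Since γ² = 1 + (βγ)² = 29.4302, γ = √29.4302 = 5.42496, and β = (βγ)/γ = 5.332/5.42496 = 0.983.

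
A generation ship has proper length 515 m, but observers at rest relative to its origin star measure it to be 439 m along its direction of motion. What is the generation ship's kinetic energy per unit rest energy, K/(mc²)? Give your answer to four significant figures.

0.1731

γ = L₀/L = 515/439 = 1.17312.
Since K = (γ−1)mc², K/(mc²) = 1.17312 − 1 = 0.1731.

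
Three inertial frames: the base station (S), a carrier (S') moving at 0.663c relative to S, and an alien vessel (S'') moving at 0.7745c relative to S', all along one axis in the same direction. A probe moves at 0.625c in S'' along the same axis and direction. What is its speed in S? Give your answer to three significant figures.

Apply u = (u'+v)/(1+u'v) twice. Probe in the carrier frame: (0.625+0.7745)/(1+0.625·0.7745) = 1.3995/1.4840625 = 0.94302c.
That velocity, transformed to the rest frame of the base station: (0.94302+0.663)/(1+0.94302·0.663) = 1.60602/1.62522226 = 0.98818c.

0.988c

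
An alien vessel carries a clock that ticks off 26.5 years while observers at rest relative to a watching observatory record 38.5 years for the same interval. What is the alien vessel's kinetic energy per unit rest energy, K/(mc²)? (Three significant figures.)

0.453

γ = Δt/Δτ = 38.5/26.5 = 1.45283.
Since K = (γ−1)mc², K/(mc²) = 1.45283 − 1 = 0.453.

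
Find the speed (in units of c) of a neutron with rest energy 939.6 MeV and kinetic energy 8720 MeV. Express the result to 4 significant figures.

K = (γ−1)mc², so γ = 1 + 8720/939.6 = 10.281.
Then v/c = √(1 − γ⁻²) = √(1 − 0.00946083) = √0.99053917 = 0.9953.

0.9953c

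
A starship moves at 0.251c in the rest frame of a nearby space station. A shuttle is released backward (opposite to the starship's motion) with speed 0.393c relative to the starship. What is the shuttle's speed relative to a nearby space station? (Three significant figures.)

Relativistic velocity addition: u = (u' + v)/(1 + u'v/c²), with u' = −0.393c and v = 0.251c.
Numerator: −0.393 + 0.251 = −0.142. Denominator: 1 + (−0.393)(0.251) = 0.901357.
u = −0.142/0.901357 = −0.15754, so the speed is 0.158c.

0.158c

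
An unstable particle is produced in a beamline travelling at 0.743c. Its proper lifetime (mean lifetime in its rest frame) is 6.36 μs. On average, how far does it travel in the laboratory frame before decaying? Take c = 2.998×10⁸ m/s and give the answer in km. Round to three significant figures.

With β = 0.743, γ = 1/√(1 − 0.743²) = 1/√0.447951 = 1.4941.
Lab-frame lifetime: Δt = γτ = 1.4941 × 6.36 μs = 9.5025 μs.
Distance: d = vΔt = 0.743 × 2.998×10⁸ m/s × 9.5025×10^-6 s = 2120 m = 2.12 km.

2.12 km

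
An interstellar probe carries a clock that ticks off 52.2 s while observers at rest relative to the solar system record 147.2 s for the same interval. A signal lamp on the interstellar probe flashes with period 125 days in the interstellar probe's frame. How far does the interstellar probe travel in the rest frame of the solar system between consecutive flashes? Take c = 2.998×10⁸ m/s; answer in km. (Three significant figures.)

The time-dilation ratio gives γ = 147.2/52.2 = 2.81992.
β = √(1 − 1/γ²) = 0.93501. Lab-frame period = γτ = 2.81992×125 days = 352.49 days. Distance = βc × γτ = 0.93501 × 2.998×10⁸ m/s × 30455136 s = 8.5371×10^15 m = 8.54×10^12 km.

8.54×10^12 km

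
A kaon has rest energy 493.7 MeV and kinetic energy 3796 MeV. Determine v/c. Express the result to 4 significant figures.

K = (γ−1)mc², so γ = 1 + 3796/493.7 = 8.6889.
Then v/c = √(1 − γ⁻²) = √(1 − 0.0132456) = √0.9867544 = 0.9934.

0.9934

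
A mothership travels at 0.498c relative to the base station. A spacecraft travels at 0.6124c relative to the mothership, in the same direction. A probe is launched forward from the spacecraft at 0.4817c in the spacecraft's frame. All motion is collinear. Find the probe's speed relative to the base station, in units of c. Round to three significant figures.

0.945c

First combine the probe and spacecraft (S''→S'): u₁ = (0.4817 + 0.6124)/(1 + 0.4817×0.6124) = 1.0941/1.29499308 = 0.84487.
Then combine with the mothership (S'→S): u = (0.84487 + 0.498)/(1 + 0.84487×0.498) = 1.34287/1.42074526 = 0.94519.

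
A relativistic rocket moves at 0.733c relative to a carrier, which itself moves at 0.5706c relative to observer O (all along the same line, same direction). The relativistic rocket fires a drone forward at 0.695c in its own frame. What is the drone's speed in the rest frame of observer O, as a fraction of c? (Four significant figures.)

0.9850c

Compose velocities in two stages. Stage 1 (into S'): u₁ = (0.695+0.733)/(1+0.695×0.733) = 0.94605.
Stage 2 (into S): u = (0.94605+0.5706)/(1+0.94605×0.5706) = 0.98496, so the speed is 0.9850c.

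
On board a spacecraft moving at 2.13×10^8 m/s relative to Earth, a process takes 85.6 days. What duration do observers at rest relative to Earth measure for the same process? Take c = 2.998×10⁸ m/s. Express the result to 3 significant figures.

122 days

β = v/c = (2.13×10^8 m/s)/(2.998×10⁸ m/s) = 0.710474.
β² = 0.5047733, so γ = 1/√0.4952267 = 1.421.
The onboard clock measures proper time, so the interval in the rest frame of Earth is dilated: Δt = γ·Δτ = 1.421 × 85.6 days = 122 days.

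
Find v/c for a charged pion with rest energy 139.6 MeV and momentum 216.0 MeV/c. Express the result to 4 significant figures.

pc/(mc²) = 216.0/139.6 = 1.5473 = βγ = β/√(1−β²).
So β² = x²/(1 + x²) with x = 1.5473: x² = 2.39414, β² = 2.39414/3.39414 = 0.705375, β = 0.8399.

0.8399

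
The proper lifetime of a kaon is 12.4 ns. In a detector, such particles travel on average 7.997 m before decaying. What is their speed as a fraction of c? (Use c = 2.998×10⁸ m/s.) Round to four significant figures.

d = βγcτ ⇒ βγ = d/(cτ) = 7.997 m / (3.71752 m) = 2.1512.
β = (βγ)/√(1+(βγ)²) = 2.1512/√5.62766 = 0.9068.

0.9068c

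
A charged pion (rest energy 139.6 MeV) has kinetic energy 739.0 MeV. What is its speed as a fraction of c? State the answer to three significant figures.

0.987c

γ = 1 + K/(mc²) = 1 + 739.0/139.6 = 6.2937.
β = √(1 − 1/γ²) = √(1 − 0.0252457) = √0.9747543 = 0.987.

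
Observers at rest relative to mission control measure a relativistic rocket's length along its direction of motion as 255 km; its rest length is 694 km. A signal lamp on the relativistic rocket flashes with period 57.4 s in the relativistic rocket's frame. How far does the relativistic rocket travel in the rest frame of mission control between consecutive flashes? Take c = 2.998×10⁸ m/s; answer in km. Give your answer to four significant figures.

Length contraction gives γ = L₀/L = 694/255 = 2.72157.
β = √(1 − 1/γ²) = 0.93005. Lab-frame period = γτ = 2.72157×57.4 s = 156.22 s. Distance = βc × γτ = 0.93005 × 2.998×10⁸ m/s × 156.22 s = 4.3559×10^10 m = 4.356×10^7 km.

4.356×10^7 km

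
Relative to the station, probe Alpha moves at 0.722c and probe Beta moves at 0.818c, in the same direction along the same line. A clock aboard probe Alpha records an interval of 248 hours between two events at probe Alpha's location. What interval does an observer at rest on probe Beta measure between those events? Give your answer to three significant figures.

255 hours

Transform probe Alpha's velocity into probe Beta's frame: (0.722 − 0.818)/(1 − 0.722·0.818) = −0.096/0.409404, so the relative speed is 0.23449c.
γ for this relative speed: γ = 1/√(1 − 0.0549856) = 1.0287.
The clock on probe Alpha records proper time, so probe Beta measures Δt = γΔτ = 1.0287 × 248 = 255 hours.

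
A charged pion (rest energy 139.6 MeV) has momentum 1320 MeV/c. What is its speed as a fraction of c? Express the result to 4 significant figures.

βγ = pc/(mc²) = 1320/139.6 = 9.4556.
Since γ² = 1 + (βγ)² = 90.4084, γ = √90.4084 = 9.50833, and β = (βγ)/γ = 9.4556/9.50833 = 0.9945.

0.9945c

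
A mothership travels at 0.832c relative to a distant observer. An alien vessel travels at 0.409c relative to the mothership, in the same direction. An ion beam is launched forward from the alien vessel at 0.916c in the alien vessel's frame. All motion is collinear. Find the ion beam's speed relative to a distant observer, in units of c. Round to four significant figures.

First combine the ion beam and alien vessel (S''→S'): u₁ = (0.916 + 0.409)/(1 + 0.916×0.409) = 1.325/1.374644 = 0.96389.
Then combine with the mothership (S'→S): u = (0.96389 + 0.832)/(1 + 0.96389×0.832) = 1.79589/1.80195648 = 0.99663.

0.9966c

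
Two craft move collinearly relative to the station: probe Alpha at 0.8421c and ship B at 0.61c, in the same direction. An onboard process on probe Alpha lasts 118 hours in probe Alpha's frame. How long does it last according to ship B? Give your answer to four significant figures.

134.3 hours

The velocity of probe Alpha relative to ship B is (0.8421 − 0.61)c / (1 − 0.8421×0.61) = 0.47726c; relative speed 0.47726c.
At |u| = 0.47726c, γ = (1 − 0.227777)^(−1/2) = 1.138.
Probe Alpha's interval is proper; time dilation gives Δt_B = γΔτ = 1.138 × 118 hours = 134.3 hours.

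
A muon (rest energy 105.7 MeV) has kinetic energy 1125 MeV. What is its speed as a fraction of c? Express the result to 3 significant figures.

K = (γ−1)mc², so γ = 1 + 1125/105.7 = 11.643.
Then v/c = √(1 − γ⁻²) = √(1 − 0.00737684) = √0.99262316 = 0.996.

0.996c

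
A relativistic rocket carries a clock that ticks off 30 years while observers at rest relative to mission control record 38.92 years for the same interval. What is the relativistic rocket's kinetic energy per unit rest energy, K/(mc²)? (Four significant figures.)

0.2973

From Δt = γΔτ: γ = 38.92/30 = 1.29733.
K/(mc²) = γ − 1 = 1.29733 − 1 = 0.2973.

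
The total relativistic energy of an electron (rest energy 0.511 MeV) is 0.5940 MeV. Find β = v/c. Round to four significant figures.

Total energy E = γmc² gives γ = 0.5940/0.511 = 1.1624.
Hence β = √(1 − 1/γ²) = √(1 − 0.740097) = √0.259903 = 0.5098.

0.5098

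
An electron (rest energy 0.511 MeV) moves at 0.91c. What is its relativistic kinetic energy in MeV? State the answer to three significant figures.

0.721 MeV

γ = 1/√(1 − β²) = 1/√(1 − 0.8281) = 1/√0.1719 = 1/0.414608 = 2.4119.
Kinetic energy: K = (γ − 1)mc² = (2.4119 − 1) × 0.511 MeV = 1.4119 × 0.511 = 0.721 MeV.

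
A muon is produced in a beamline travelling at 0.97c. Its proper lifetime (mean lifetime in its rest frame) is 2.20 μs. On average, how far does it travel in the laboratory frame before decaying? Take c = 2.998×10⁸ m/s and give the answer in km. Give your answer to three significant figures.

Lorentz factor: γ = (1 − 0.9409)^(−1/2) = 4.1135.
Lab-frame lifetime: Δt = γτ = 4.1135 × 2.20 μs = 9.0497 μs.
Distance: d = vΔt = 0.97 × 2.998×10⁸ m/s × 9.0497×10^-6 s = 2630 m = 2.63 km.

2.63 km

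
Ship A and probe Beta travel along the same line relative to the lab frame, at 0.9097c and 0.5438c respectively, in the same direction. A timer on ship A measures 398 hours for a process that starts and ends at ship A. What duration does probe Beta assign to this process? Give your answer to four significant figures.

577.1 hours

The velocity of ship A relative to probe Beta is (0.9097 − 0.5438)c / (1 − 0.9097×0.5438) = 0.72412c; relative speed 0.72412c.
At |u| = 0.72412c, γ = (1 − 0.52435)^(−1/2) = 1.45.
The clock on ship A records proper time, so probe Beta measures Δt = γΔτ = 1.45 × 398 = 577.1 hours.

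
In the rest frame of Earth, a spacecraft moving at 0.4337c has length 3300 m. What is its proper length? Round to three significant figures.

3660 m

β² = 0.18809569, so γ = 1/√0.81190431 = 1.1098.
Proper length: L₀ = γ·L = 1.1098 × 3300 = 3660 m.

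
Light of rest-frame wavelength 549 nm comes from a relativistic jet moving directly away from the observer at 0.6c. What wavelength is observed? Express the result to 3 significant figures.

Relativistic Doppler for wavelength: λ_obs = λ_src · √((1+β)/(1−β)).
With β = 0.6: factor = √(1.6/0.4) = 2.
λ_obs = 549 × 2 = 1100 nm.

1100 nm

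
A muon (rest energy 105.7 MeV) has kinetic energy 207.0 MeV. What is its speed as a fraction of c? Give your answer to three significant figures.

0.941c

K = (γ−1)mc², so γ = 1 + 207.0/105.7 = 2.9584.
Then v/c = √(1 − γ⁻²) = √(1 − 0.114258) = √0.885742 = 0.941.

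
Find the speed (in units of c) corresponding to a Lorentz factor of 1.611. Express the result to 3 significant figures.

0.784c

β = √(1 − 1/γ²) = √(1 − 1/2.595321) = √0.614691 = 0.784.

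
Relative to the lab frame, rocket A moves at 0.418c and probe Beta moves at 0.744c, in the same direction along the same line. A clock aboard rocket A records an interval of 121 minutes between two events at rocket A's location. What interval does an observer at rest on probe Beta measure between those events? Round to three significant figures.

The velocity of rocket A relative to probe Beta is (0.418 − 0.744)c / (1 − 0.418×0.744) = −0.47314c; relative speed 0.47314c.
γ for this relative speed: γ = 1/√(1 − 0.223861) = 1.1351.
Rocket A's interval is proper; time dilation gives Δt_B = γΔτ = 1.1351 × 121 minutes = 137 minutes.

137 minutes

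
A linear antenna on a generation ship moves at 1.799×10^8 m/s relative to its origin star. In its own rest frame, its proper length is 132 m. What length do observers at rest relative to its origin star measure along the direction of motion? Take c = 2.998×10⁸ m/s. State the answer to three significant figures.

106 m

β = v/c = (1.799×10^8 m/s)/(2.998×10⁸ m/s) = 0.600067.
γ = 1/√(1 − β²) = 1/√(1 − 0.3600804) = 1/√0.6399196 = 1/0.79995 = 1.2501.
Length contraction: L = L₀/γ = 132/1.2501 = 106 m.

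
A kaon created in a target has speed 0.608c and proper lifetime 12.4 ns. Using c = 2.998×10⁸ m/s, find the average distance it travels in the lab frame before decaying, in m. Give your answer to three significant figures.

With β = 0.608, γ = 1/√(1 − 0.608²) = 1/√0.630336 = 1.2595.
Lab-frame lifetime: Δt = γτ = 1.2595 × 12.4 ns = 15.618 ns.
Distance: d = vΔt = 0.608 × 2.998×10⁸ m/s × 1.5618×10^-8 s = 2.85 m.

2.85 m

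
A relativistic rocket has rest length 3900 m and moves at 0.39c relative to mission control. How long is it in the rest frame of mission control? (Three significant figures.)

3590 m

γ = 1/√(1 − β²) = 1/√(1 − 0.1521) = 1/√0.8479 = 1/0.920815 = 1.086.
Along the direction of motion the measured length is L₀/γ = 3900/1.086 = 3590 m.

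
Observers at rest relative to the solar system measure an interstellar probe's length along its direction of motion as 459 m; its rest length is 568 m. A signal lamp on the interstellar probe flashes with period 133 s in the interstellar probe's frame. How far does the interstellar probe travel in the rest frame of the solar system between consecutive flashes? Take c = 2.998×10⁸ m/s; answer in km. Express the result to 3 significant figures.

2.91×10^7 km

γ = L₀/L = 568/459 = 1.23747.
β = √(1 − 1/γ²) = 0.58904. Lab-frame period = γτ = 1.23747×133 s = 164.58 s. Distance = βc × γτ = 0.58904 × 2.998×10⁸ m/s × 164.58 s = 2.9064×10^10 m = 2.91×10^7 km.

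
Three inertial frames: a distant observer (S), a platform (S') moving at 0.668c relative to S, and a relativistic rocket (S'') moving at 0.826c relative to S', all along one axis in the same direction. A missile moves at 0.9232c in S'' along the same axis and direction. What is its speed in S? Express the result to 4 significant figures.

Apply u = (u'+v)/(1+u'v) twice. Missile in the platform frame: (0.9232+0.826)/(1+0.9232·0.826) = 1.7492/1.7625632 = 0.99242c.
That velocity, transformed to the rest frame of a distant observer: (0.99242+0.668)/(1+0.99242·0.668) = 1.66042/1.66293656 = 0.99849c.

0.9985c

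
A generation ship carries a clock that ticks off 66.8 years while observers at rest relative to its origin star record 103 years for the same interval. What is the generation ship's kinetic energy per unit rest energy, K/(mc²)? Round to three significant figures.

0.542

The time-dilation ratio gives γ = 103/66.8 = 1.54192.
K/(mc²) = γ − 1 = 1.54192 − 1 = 0.542.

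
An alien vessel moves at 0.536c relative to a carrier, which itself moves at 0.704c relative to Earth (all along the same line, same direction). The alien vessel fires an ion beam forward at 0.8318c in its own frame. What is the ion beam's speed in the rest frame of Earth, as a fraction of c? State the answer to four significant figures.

First combine the ion beam and alien vessel (S''→S'): u₁ = (0.8318 + 0.536)/(1 + 0.8318×0.536) = 1.3678/1.4458448 = 0.94602.
Then combine with the carrier (S'→S): u = (0.94602 + 0.704)/(1 + 0.94602×0.704) = 1.65002/1.66599808 = 0.99041.

0.9904c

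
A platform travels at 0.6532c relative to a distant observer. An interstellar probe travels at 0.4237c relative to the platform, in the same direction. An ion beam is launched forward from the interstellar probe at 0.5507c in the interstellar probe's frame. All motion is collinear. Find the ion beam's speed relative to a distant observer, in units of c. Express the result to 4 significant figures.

Compose velocities in two stages. Stage 1 (into S'): u₁ = (0.5507+0.4237)/(1+0.5507×0.4237) = 0.79006.
Stage 2 (into S): u = (0.79006+0.6532)/(1+0.79006×0.6532) = 0.95198, so the speed is 0.9520c.

0.9520c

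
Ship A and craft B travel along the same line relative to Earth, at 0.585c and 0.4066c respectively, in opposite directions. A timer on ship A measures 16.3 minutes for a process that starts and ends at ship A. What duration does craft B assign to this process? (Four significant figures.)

Speed of ship A in craft B's frame: u = (v_A + v_B)/(1 + v_A v_B/c²) = (0.585 + 0.4066)/(1 + 0.585×0.4066) = 0.9916/1.237861 = 0.80106; |u| = 0.80106c.
γ for this relative speed: γ = 1/√(1 − 0.641697) = 1.6706.
The clock on ship A records proper time, so craft B measures Δt = γΔτ = 1.6706 × 16.3 = 27.23 minutes.

27.23 minutes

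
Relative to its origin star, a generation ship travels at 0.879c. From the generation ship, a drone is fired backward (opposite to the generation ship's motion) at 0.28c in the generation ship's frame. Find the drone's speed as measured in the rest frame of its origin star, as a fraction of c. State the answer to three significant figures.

0.795c

Relativistic velocity addition: u = (u' + v)/(1 + u'v/c²), with u' = −0.28c and v = 0.879c.
Numerator: −0.28 + 0.879 = 0.599. Denominator: 1 + (−0.28)(0.879) = 0.75388.
u = 0.599/0.75388 = 0.79456, so the speed is 0.795c.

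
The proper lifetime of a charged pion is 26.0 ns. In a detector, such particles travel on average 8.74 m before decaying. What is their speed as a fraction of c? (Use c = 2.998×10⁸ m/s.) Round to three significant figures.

d = βγcτ ⇒ βγ = d/(cτ) = 8.740 m / (7.7948 m) = 1.1213.
β = (βγ)/√(1+(βγ)²) = 1.1213/√2.25731 = 0.746.

0.746c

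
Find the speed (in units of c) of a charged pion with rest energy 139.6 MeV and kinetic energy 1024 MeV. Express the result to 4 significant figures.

K = (γ−1)mc², so γ = 1 + 1024/139.6 = 8.3352.
Then v/c = √(1 − γ⁻²) = √(1 − 0.0143936) = √0.9856064 = 0.9928.

0.9928c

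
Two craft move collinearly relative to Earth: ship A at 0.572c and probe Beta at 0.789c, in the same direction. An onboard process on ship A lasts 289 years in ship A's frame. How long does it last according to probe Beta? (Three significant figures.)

315 years

Speed of ship A in probe Beta's frame: u = (v_A − v_B)/(1 − v_A v_B/c²) = (0.572 − 0.789)/(1 − 0.572×0.789) = −0.217/0.548692 = −0.39549; |u| = 0.39549c.
γ for this relative speed: γ = 1/√(1 − 0.156412) = 1.0888.
Ship A's interval is proper; time dilation gives Δt_B = γΔτ = 1.0888 × 289 years = 315 years.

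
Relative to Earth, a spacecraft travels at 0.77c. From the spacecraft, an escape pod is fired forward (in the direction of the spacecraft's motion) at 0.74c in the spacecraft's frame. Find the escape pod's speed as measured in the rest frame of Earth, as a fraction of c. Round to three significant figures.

0.962c

In units of c, u = (u' + v)/(1 + u'v) with u' = 0.74 and v = 0.77.
Numerator: 0.74 + 0.77 = 1.51. Denominator: 1 + (0.74)(0.77) = 1.5698.
u = 1.51/1.5698 = 0.96191, so the speed is 0.962c.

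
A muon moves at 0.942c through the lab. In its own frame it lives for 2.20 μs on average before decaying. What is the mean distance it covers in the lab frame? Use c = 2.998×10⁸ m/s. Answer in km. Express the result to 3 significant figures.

With β = 0.942, γ = 1/√(1 − 0.942²) = 1/√0.112636 = 2.9796.
Lab-frame lifetime: Δt = γτ = 2.9796 × 2.20 μs = 6.5551 μs.
Distance: d = vΔt = 0.942 × 2.998×10⁸ m/s × 6.5551×10^-6 s = 1850 m = 1.85 km.

1.85 km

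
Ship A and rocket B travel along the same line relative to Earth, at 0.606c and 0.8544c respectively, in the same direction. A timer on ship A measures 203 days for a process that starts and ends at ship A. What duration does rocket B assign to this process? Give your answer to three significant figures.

237 days

Transform ship A's velocity into rocket B's frame: (0.606 − 0.8544)/(1 − 0.606·0.8544) = −0.2484/0.4822336, so the relative speed is 0.5151c.
At |u| = 0.5151c, γ = (1 − 0.265328)^(−1/2) = 1.1667.
The clock on ship A records proper time, so rocket B measures Δt = γΔτ = 1.1667 × 203 = 237 days.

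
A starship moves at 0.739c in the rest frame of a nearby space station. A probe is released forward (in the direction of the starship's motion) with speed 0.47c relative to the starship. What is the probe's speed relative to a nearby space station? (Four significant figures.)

In units of c, u = (u' + v)/(1 + u'v) with u' = 0.47 and v = 0.739.
Numerator: 0.47 + 0.739 = 1.209. Denominator: 1 + (0.47)(0.739) = 1.34733.
u = 1.209/1.34733 = 0.89733, so the speed is 0.8973c.

0.8973c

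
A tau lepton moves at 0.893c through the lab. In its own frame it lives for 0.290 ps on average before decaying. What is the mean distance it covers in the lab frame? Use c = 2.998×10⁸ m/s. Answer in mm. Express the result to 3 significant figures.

β² = 0.797449, so γ = 1/√0.202551 = 2.2219.
Lab-frame lifetime: Δt = γτ = 2.2219 × 0.290 ps = 0.64435 ps.
Distance: d = vΔt = 0.893 × 2.998×10⁸ m/s × 6.4435×10^-13 s = 1.73×10^-4 m = 0.173 mm.

0.173 mm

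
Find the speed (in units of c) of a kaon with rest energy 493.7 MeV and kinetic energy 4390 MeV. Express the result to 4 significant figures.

0.9949c

K = (γ−1)mc², so γ = 1 + 4390/493.7 = 9.892.
Then v/c = √(1 − γ⁻²) = √(1 − 0.0102196) = √0.9897804 = 0.9949.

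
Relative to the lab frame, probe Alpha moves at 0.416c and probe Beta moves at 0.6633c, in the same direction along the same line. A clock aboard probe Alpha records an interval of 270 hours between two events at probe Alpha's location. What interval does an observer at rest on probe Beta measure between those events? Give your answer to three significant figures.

287 hours

Speed of probe Alpha in probe Beta's frame: u = (v_A − v_B)/(1 − v_A v_B/c²) = (0.416 − 0.6633)/(1 − 0.416×0.6633) = −0.2473/0.7240672 = −0.34154; |u| = 0.34154c.
At |u| = 0.34154c, γ = (1 − 0.11665)^(−1/2) = 1.064.
The clock on probe Alpha records proper time, so probe Beta measures Δt = γΔτ = 1.064 × 270 = 287 hours.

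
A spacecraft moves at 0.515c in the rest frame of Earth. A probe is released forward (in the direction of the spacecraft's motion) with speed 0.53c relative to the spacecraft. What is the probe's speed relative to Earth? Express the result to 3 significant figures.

Relativistic velocity addition: u = (u' + v)/(1 + u'v/c²), with u' = 0.53c and v = 0.515c.
Numerator: 0.53 + 0.515 = 1.045. Denominator: 1 + (0.53)(0.515) = 1.27295.
u = 1.045/1.27295 = 0.82093, so the speed is 0.821c.

0.821c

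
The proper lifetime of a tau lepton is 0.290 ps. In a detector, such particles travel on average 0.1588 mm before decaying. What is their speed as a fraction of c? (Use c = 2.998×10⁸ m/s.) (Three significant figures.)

0.877c

Let x = d/(cτ) = 1.588×10^-4 m / (2.998×10⁸ m/s × 2.900×10^-13 s) = 1.8265. Since d = βγcτ, x = βγ = β/√(1−β²).
Solving: β² = x²/(1+x²) = 3.3361/4.3361 = 0.769378, so β = 0.877.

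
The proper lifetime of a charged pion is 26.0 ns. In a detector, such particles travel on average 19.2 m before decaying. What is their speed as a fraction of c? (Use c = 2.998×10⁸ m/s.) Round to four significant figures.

0.9266c

Let x = d/(cτ) = 19.20 m / (2.998×10⁸ m/s × 2.600×10^-8 s) = 2.4632. Since d = βγcτ, x = βγ = β/√(1−β²).
Solving: β² = x²/(1+x²) = 6.06735/7.06735 = 0.858504, so β = 0.9266.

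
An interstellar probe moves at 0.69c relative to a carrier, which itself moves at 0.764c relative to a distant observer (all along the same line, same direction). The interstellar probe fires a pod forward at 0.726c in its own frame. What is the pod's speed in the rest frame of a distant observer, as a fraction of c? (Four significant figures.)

First combine the pod and interstellar probe (S''→S'): u₁ = (0.726 + 0.69)/(1 + 0.726×0.69) = 1.416/1.50094 = 0.94341.
Then combine with the carrier (S'→S): u = (0.94341 + 0.764)/(1 + 0.94341×0.764) = 1.70741/1.72076524 = 0.99224.

0.9922c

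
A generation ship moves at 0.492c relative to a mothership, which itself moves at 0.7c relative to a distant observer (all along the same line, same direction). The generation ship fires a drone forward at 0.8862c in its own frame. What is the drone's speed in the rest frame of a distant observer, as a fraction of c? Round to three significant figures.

0.993c

Compose velocities in two stages. Stage 1 (into S'): u₁ = (0.8862+0.492)/(1+0.8862×0.492) = 0.95974.
Stage 2 (into S): u = (0.95974+0.7)/(1+0.95974×0.7) = 0.99278, so the speed is 0.993c.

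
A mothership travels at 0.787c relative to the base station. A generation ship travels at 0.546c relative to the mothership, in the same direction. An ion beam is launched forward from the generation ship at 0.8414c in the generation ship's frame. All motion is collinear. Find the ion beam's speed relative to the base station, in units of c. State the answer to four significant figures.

Apply u = (u'+v)/(1+u'v) twice. Ion beam in the mothership frame: (0.8414+0.546)/(1+0.8414·0.546) = 1.3874/1.4594044 = 0.95066c.
That velocity, transformed to the rest frame of the base station: (0.95066+0.787)/(1+0.95066·0.787) = 1.73766/1.74816942 = 0.99399c.

0.9940c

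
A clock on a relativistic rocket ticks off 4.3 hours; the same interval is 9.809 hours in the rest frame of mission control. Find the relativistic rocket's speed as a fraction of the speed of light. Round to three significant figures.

0.899c

γ = Δt/Δτ = 9.809/4.3 = 2.2812.
β = √(1 − 1/γ²) = √(1 − 0.192165) = √0.807835 = 0.899.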